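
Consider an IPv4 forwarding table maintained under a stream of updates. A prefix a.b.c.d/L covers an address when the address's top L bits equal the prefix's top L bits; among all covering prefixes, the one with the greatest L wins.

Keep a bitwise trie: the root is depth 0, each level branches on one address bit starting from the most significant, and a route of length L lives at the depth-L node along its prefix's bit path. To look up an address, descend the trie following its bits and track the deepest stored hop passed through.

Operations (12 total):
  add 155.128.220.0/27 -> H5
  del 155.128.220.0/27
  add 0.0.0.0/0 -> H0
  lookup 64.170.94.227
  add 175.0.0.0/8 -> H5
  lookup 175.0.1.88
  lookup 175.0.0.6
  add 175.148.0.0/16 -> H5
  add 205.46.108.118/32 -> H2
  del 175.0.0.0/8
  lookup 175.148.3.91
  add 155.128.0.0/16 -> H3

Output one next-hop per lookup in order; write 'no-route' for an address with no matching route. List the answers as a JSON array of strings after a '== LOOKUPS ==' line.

Apply in order:
  add 155.128.220.0/27 -> H5 at depth 27
  del 155.128.220.0/27 (clear depth 27)
  add 0.0.0.0/0 -> H0 at depth 0
  Q 64.170.94.227: descend ε ; hops seen [H0] ; pick H0
  add 175.0.0.0/8 -> H5 at depth 8
  Q 175.0.1.88: descend 10101111 ; hops seen [H0,H5] ; pick H5
  Q 175.0.0.6: descend 10101111 ; hops seen [H0,H5] ; pick H5
  add 175.148.0.0/16 -> H5 at depth 16
  add 205.46.108.118/32 -> H2 at depth 32
  del 175.0.0.0/8 (clear depth 8)
  Q 175.148.3.91: descend 1010111110010100 ; hops seen [H0,H5] ; pick H5
  add 155.128.0.0/16 -> H3 at depth 16

== LOOKUPS ==
["H0","H5","H5","H5"]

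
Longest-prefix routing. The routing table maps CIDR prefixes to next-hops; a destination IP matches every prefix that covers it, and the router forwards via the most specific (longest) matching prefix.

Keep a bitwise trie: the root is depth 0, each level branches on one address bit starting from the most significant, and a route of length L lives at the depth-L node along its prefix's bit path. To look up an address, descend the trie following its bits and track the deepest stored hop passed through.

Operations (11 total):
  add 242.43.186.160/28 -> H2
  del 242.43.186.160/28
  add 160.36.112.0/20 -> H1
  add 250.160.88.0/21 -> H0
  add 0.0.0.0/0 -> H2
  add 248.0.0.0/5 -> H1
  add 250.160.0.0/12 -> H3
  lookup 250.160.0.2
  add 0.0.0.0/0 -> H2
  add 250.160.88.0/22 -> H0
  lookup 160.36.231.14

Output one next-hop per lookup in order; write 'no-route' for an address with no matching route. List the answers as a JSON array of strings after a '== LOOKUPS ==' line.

Trace:
  add 242.43.186.160/28 -> H2 at depth 28
  del 242.43.186.160/28 (clear depth 28)
  add 160.36.112.0/20 -> H1 at depth 20
  add 250.160.88.0/21 -> H0 at depth 21
  add 0.0.0.0/0 -> H2 at depth 0
  add 248.0.0.0/5 -> H1 at depth 5
  add 250.160.0.0/12 -> H3 at depth 12
  Q 250.160.0.2: descend 11111010101000000 ; hops seen [H2,H1,H3] ; pick H3
  add 0.0.0.0/0 -> H2 at depth 0
  add 250.160.88.0/22 -> H0 at depth 22
  Q 160.36.231.14: descend 1010000000100100 ; hops seen [H2] ; pick H2

== LOOKUPS ==
["H3","H2"]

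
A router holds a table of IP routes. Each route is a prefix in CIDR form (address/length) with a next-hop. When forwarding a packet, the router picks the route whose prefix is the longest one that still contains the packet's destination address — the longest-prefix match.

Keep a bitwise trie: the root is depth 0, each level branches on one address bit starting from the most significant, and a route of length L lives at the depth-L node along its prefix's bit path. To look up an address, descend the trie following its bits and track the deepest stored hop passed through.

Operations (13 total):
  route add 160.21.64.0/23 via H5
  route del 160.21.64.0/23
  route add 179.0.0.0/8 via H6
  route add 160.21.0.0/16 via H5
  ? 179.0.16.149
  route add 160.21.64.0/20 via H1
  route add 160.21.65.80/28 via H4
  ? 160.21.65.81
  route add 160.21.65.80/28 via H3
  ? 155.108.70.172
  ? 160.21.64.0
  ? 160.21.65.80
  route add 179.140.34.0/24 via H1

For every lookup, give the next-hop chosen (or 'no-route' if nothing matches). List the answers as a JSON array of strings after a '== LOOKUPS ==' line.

Trace:
  add 160.21.64.0/23 -> H5 at depth 23
  - 160.21.64.0/23 clear@23
  add 179.0.0.0/8 -> H6 at depth 8
  add 160.21.0.0/16 -> H5 at depth 16
  Q 179.0.16.149: descend 10110011 ; hops seen [H6] ; pick H6
  add 160.21.64.0/20 -> H1 at depth 20
  add 160.21.65.80/28 -> H4 at depth 28
  Q 160.21.65.81: descend 1010000000010101010000010101 ; hops seen [H5,H1,H4] ; pick H4
  add 160.21.65.80/28 -> H3 at depth 28
  Q 155.108.70.172: descend 10 ; hops seen [∅] ; pick no-route
  Q 160.21.64.0: descend 10100000000101010100000 ; hops seen [H5,H1] ; pick H1
  Q 160.21.65.80: descend 1010000000010101010000010101 ; hops seen [H5,H1,H3] ; pick H3
  add 179.140.34.0/24 -> H1 at depth 24

== LOOKUPS ==
["H6","H4","no-route","H1","H3"]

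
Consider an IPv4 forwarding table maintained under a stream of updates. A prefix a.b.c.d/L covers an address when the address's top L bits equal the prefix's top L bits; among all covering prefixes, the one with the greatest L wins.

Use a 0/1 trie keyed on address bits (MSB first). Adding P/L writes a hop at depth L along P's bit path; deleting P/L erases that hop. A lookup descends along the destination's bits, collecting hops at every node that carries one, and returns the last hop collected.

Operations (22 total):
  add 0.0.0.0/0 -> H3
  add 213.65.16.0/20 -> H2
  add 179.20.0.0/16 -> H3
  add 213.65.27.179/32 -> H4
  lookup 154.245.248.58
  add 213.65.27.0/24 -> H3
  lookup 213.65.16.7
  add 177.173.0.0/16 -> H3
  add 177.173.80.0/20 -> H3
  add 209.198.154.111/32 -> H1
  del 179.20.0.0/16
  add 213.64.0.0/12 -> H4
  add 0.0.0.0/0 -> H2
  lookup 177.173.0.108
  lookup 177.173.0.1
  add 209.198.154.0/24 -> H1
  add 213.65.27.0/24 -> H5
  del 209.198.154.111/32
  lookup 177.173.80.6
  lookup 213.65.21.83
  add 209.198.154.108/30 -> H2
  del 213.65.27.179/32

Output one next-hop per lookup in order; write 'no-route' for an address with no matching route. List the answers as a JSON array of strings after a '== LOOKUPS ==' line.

Trace:
  + 0.0.0.0/0 (H3) depth=0
  + 213.65.16.0/20 (H2) depth=20
  + 179.20.0.0/16 (H3) depth=16
  + 213.65.27.179/32 (H4) depth=32
  ? 154.245.248.58  path d0:H3→d1:-→d2:-  best=H3
  + 213.65.27.0/24 (H3) depth=24
  ? 213.65.16.7  path d0:H3→d1:-→d2:-→d3:-→d4:-→d5:-→d6:-→d7:-→d8:-→d9:-→d10:-→d11:-→d12:-→d13:-→d14:-→d15:-→d16:-→d17:-→d18:-→d19:-→d20:H2  best=H2
  + 177.173.0.0/16 (H3) depth=16
  + 177.173.80.0/20 (H3) depth=20
  + 209.198.154.111/32 (H1) depth=32
  del 179.20.0.0/16 (clear depth 16)
  + 213.64.0.0/12 (H4) depth=12
  + 0.0.0.0/0 (H2) depth=0
  ? 177.173.0.108  path d0:H2→d1:-→d2:-→d3:-→d4:-→d5:-→d6:-→d7:-→d8:-→d9:-→d10:-→d11:-→d12:-→d13:-→d14:-→d15:-→d16:H3→d17:-  best=H3
  ? 177.173.0.1  path d0:H2→d1:-→d2:-→d3:-→d4:-→d5:-→d6:-→d7:-→d8:-→d9:-→d10:-→d11:-→d12:-→d13:-→d14:-→d15:-→d16:H3→d17:-  best=H3
  + 209.198.154.0/24 (H1) depth=24
  + 213.65.27.0/24 (H5) depth=24
  del 209.198.154.111/32 (clear depth 32)
  ? 177.173.80.6  path d0:H2→d1:-→d2:-→d3:-→d4:-→d5:-→d6:-→d7:-→d8:-→d9:-→d10:-→d11:-→d12:-→d13:-→d14:-→d15:-→d16:H3→d17:-→d18:-→d19:-→d20:H3  best=H3
  ? 213.65.21.83  path d0:H2→d1:-→d2:-→d3:-→d4:-→d5:-→d6:-→d7:-→d8:-→d9:-→d10:-→d11:-→d12:H4→d13:-→d14:-→d15:-→d16:-→d17:-→d18:-→d19:-→d20:H2  best=H2
  + 209.198.154.108/30 (H2) depth=30
  del 213.65.27.179/32 (clear depth 32)

== LOOKUPS ==
["H3","H2","H3","H3","H3","H2"]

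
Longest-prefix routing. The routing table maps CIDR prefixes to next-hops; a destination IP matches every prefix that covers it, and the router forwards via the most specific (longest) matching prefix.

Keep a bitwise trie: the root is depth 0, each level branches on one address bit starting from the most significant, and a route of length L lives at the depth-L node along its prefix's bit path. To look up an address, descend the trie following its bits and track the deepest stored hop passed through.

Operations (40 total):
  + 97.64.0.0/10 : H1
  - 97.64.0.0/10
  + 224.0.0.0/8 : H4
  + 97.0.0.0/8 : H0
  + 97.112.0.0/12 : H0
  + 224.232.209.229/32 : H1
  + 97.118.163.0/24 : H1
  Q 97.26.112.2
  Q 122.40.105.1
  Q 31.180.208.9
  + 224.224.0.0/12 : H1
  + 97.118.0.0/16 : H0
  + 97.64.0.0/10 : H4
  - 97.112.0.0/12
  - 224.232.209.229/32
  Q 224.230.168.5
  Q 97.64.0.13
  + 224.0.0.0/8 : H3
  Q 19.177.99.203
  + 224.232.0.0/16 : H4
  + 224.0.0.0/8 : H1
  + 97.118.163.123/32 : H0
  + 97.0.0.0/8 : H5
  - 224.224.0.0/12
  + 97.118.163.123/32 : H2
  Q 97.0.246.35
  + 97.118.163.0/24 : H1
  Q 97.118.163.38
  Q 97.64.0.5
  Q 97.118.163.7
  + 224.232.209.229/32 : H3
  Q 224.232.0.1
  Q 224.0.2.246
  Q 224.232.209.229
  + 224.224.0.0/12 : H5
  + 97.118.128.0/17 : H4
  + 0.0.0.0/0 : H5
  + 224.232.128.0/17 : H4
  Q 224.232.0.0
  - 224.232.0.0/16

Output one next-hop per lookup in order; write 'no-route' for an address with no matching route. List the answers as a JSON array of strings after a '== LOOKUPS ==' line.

Apply in order:
  + 97.64.0.0/10 (H1) depth=10
  del 97.64.0.0/10 (clear depth 10)
  + 224.0.0.0/8 (H4) depth=8
  + 97.0.0.0/8 (H0) depth=8
  + 97.112.0.0/12 (H0) depth=12
  + 224.232.209.229/32 (H1) depth=32
  + 97.118.163.0/24 (H1) depth=24
  Q 97.26.112.2: descend 011000010 ; hops seen [H0] ; pick H0
  Q 122.40.105.1: descend 011 ; hops seen [∅] ; pick no-route
  Q 31.180.208.9: descend 0 ; hops seen [∅] ; pick no-route
  + 224.224.0.0/12 (H1) depth=12
  + 97.118.0.0/16 (H0) depth=16
  + 97.64.0.0/10 (H4) depth=10
  del 97.112.0.0/12 (clear depth 12)
  del 224.232.209.229/32 (clear depth 32)
  Q 224.230.168.5: descend 111000001110 ; hops seen [H4,H1] ; pick H1
  Q 97.64.0.13: descend 0110000101 ; hops seen [H0,H4] ; pick H4
  + 224.0.0.0/8 (H3) depth=8
  Q 19.177.99.203: descend 0 ; hops seen [∅] ; pick no-route
  + 224.232.0.0/16 (H4) depth=16
  + 224.0.0.0/8 (H1) depth=8
  + 97.118.163.123/32 (H0) depth=32
  + 97.0.0.0/8 (H5) depth=8
  del 224.224.0.0/12 (clear depth 12)
  + 97.118.163.123/32 (H2) depth=32
  Q 97.0.246.35: descend 011000010 ; hops seen [H5] ; pick H5
  + 97.118.163.0/24 (H1) depth=24
  Q 97.118.163.38: descend 0110000101110110101000110 ; hops seen [H5,H4,H0,H1] ; pick H1
  Q 97.64.0.5: descend 0110000101 ; hops seen [H5,H4] ; pick H4
  Q 97.118.163.7: descend 0110000101110110101000110 ; hops seen [H5,H4,H0,H1] ; pick H1
  + 224.232.209.229/32 (H3) depth=32
  Q 224.232.0.1: descend 1110000011101000 ; hops seen [H1,H4] ; pick H4
  Q 224.0.2.246: descend 11100000 ; hops seen [H1] ; pick H1
  Q 224.232.209.229: descend 11100000111010001101000111100101 ; hops seen [H1,H4,H3] ; pick H3
  + 224.224.0.0/12 (H5) depth=12
  + 97.118.128.0/17 (H4) depth=17
  + 0.0.0.0/0 (H5) depth=0
  + 224.232.128.0/17 (H4) depth=17
  Q 224.232.0.0: descend 1110000011101000 ; hops seen [H5,H1,H5,H4] ; pick H4
  del 224.232.0.0/16 (clear depth 16)

== LOOKUPS ==
["H0","no-route","no-route","H1","H4","no-route","H5","H1","H4","H1","H4","H1","H3","H4"]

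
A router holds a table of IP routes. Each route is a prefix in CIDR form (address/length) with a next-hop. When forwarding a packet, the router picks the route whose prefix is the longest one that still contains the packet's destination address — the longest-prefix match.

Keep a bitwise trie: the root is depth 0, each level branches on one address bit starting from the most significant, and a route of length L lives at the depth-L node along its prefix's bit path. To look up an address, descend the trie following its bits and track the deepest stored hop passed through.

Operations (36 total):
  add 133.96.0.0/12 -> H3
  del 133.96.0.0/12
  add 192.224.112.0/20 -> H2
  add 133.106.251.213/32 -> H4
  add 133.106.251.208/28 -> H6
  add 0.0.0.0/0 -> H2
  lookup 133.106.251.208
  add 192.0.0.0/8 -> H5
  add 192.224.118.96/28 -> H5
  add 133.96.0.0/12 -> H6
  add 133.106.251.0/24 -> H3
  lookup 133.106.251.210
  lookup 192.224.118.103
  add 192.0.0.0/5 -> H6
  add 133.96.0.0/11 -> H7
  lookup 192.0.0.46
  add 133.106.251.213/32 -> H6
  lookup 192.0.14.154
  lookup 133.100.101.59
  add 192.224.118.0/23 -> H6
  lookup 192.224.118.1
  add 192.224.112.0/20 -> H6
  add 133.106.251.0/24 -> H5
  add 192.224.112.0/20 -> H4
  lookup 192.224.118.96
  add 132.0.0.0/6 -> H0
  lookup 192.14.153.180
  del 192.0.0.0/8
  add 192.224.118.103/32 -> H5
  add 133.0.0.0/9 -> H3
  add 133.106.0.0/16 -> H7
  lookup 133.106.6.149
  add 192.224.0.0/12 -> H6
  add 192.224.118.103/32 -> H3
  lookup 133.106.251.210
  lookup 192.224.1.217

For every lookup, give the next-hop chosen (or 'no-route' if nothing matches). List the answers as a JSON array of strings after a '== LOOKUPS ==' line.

Trace:
  add 133.96.0.0/12 -> H3 at depth 12
  del 133.96.0.0/12 (clear depth 12)
  add 192.224.112.0/20 -> H2 at depth 20
  add 133.106.251.213/32 -> H4 at depth 32
  add 133.106.251.208/28 -> H6 at depth 28
  add 0.0.0.0/0 -> H2 at depth 0
  Q 133.106.251.208: descend 10000101011010101111101111010 ; hops seen [H2,H6] ; pick H6
  add 192.0.0.0/8 -> H5 at depth 8
  add 192.224.118.96/28 -> H5 at depth 28
  add 133.96.0.0/12 -> H6 at depth 12
  add 133.106.251.0/24 -> H3 at depth 24
  Q 133.106.251.210: descend 10000101011010101111101111010 ; hops seen [H2,H6,H3,H6] ; pick H6
  Q 192.224.118.103: descend 1100000011100000011101100110 ; hops seen [H2,H5,H2,H5] ; pick H5
  add 192.0.0.0/5 -> H6 at depth 5
  add 133.96.0.0/11 -> H7 at depth 11
  Q 192.0.0.46: descend 11000000 ; hops seen [H2,H6,H5] ; pick H5
  add 133.106.251.213/32 -> H6 at depth 32
  Q 192.0.14.154: descend 11000000 ; hops seen [H2,H6,H5] ; pick H5
  Q 133.100.101.59: descend 100001010110 ; hops seen [H2,H7,H6] ; pick H6
  add 192.224.118.0/23 -> H6 at depth 23
  Q 192.224.118.1: descend 1100000011100000011101100 ; hops seen [H2,H6,H5,H2,H6] ; pick H6
  add 192.224.112.0/20 -> H6 at depth 20
  add 133.106.251.0/24 -> H5 at depth 24
  add 192.224.112.0/20 -> H4 at depth 20
  Q 192.224.118.96: descend 1100000011100000011101100110 ; hops seen [H2,H6,H5,H4,H6,H5] ; pick H5
  add 132.0.0.0/6 -> H0 at depth 6
  Q 192.14.153.180: descend 11000000 ; hops seen [H2,H6,H5] ; pick H5
  del 192.0.0.0/8 (clear depth 8)
  add 192.224.118.103/32 -> H5 at depth 32
  add 133.0.0.0/9 -> H3 at depth 9
  add 133.106.0.0/16 -> H7 at depth 16
  Q 133.106.6.149: descend 1000010101101010 ; hops seen [H2,H0,H3,H7,H6,H7] ; pick H7
  add 192.224.0.0/12 -> H6 at depth 12
  add 192.224.118.103/32 -> H3 at depth 32
  Q 133.106.251.210: descend 10000101011010101111101111010 ; hops seen [H2,H0,H3,H7,H6,H7,H5,H6] ; pick H6
  Q 192.224.1.217: descend 11000000111000000 ; hops seen [H2,H6,H6] ; pick H6

== LOOKUPS ==
["H6","H6","H5","H5","H5","H6","H6","H5","H5","H7","H6","H6"]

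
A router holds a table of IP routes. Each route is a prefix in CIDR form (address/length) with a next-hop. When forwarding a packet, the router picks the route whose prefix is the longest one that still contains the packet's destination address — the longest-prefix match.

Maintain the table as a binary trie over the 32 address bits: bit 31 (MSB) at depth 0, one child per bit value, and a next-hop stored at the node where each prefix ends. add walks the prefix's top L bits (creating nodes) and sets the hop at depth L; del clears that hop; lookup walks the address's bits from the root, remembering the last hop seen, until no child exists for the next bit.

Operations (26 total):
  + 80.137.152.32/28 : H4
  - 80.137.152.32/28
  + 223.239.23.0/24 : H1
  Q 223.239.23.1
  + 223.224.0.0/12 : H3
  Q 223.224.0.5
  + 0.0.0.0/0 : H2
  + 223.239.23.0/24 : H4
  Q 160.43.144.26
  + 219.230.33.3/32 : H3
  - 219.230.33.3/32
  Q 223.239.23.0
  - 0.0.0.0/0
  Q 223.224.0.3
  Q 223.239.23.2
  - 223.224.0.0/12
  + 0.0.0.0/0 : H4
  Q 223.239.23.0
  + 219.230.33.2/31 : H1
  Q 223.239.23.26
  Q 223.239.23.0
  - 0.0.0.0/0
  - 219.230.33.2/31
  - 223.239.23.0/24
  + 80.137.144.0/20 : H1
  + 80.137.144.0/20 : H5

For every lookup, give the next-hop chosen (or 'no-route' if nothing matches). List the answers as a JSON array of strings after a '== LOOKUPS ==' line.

Process each operation:
  add 80.137.152.32/28 -> H4 at depth 28
  - 80.137.152.32/28 clear@28
  add 223.239.23.0/24 -> H1 at depth 24
  lookup 223.239.23.1: bits 110111111110111100010111 walk d0:-→d1:-→d2:-→d3:-→d4:-→d5:-→d6:-→d7:-→d8:-→d9:-→d10:-→d11:-→d12:-→d13:-→d14:-→d15:-→d16:-→d17:-→d18:-→d19:-→d20:-→d21:-→d22:-→d23:-→d24:H1 -> H1
  add 223.224.0.0/12 -> H3 at depth 12
  lookup 223.224.0.5: bits 110111111110 walk d0:-→d1:-→d2:-→d3:-→d4:-→d5:-→d6:-→d7:-→d8:-→d9:-→d10:-→d11:-→d12:H3 -> H3
  add 0.0.0.0/0 -> H2 at depth 0
  add 223.239.23.0/24 -> H4 at depth 24
  lookup 160.43.144.26: bits 1 walk d0:H2→d1:- -> H2
  add 219.230.33.3/32 -> H3 at depth 32
  - 219.230.33.3/32 clear@32
  lookup 223.239.23.0: bits 110111111110111100010111 walk d0:H2→d1:-→d2:-→d3:-→d4:-→d5:-→d6:-→d7:-→d8:-→d9:-→d10:-→d11:-→d12:H3→d13:-→d14:-→d15:-→d16:-→d17:-→d18:-→d19:-→d20:-→d21:-→d22:-→d23:-→d24:H4 -> H4
  - 0.0.0.0/0 clear@0
  lookup 223.224.0.3: bits 110111111110 walk d0:-→d1:-→d2:-→d3:-→d4:-→d5:-→d6:-→d7:-→d8:-→d9:-→d10:-→d11:-→d12:H3 -> H3
  lookup 223.239.23.2: bits 110111111110111100010111 walk d0:-→d1:-→d2:-→d3:-→d4:-→d5:-→d6:-→d7:-→d8:-→d9:-→d10:-→d11:-→d12:H3→d13:-→d14:-→d15:-→d16:-→d17:-→d18:-→d19:-→d20:-→d21:-→d22:-→d23:-→d24:H4 -> H4
  - 223.224.0.0/12 clear@12
  add 0.0.0.0/0 -> H4 at depth 0
  lookup 223.239.23.0: bits 110111111110111100010111 walk d0:H4→d1:-→d2:-→d3:-→d4:-→d5:-→d6:-→d7:-→d8:-→d9:-→d10:-→d11:-→d12:-→d13:-→d14:-→d15:-→d16:-→d17:-→d18:-→d19:-→d20:-→d21:-→d22:-→d23:-→d24:H4 -> H4
  add 219.230.33.2/31 -> H1 at depth 31
  lookup 223.239.23.26: bits 110111111110111100010111 walk d0:H4→d1:-→d2:-→d3:-→d4:-→d5:-→d6:-→d7:-→d8:-→d9:-→d10:-→d11:-→d12:-→d13:-→d14:-→d15:-→d16:-→d17:-→d18:-→d19:-→d20:-→d21:-→d22:-→d23:-→d24:H4 -> H4
  lookup 223.239.23.0: bits 110111111110111100010111 walk d0:H4→d1:-→d2:-→d3:-→d4:-→d5:-→d6:-→d7:-→d8:-→d9:-→d10:-→d11:-→d12:-→d13:-→d14:-→d15:-→d16:-→d17:-→d18:-→d19:-→d20:-→d21:-→d22:-→d23:-→d24:H4 -> H4
  - 0.0.0.0/0 clear@0
  - 219.230.33.2/31 clear@31
  - 223.239.23.0/24 clear@24
  add 80.137.144.0/20 -> H1 at depth 20
  add 80.137.144.0/20 -> H5 at depth 20

== LOOKUPS ==
["H1","H3","H2","H4","H3","H4","H4","H4","H4"]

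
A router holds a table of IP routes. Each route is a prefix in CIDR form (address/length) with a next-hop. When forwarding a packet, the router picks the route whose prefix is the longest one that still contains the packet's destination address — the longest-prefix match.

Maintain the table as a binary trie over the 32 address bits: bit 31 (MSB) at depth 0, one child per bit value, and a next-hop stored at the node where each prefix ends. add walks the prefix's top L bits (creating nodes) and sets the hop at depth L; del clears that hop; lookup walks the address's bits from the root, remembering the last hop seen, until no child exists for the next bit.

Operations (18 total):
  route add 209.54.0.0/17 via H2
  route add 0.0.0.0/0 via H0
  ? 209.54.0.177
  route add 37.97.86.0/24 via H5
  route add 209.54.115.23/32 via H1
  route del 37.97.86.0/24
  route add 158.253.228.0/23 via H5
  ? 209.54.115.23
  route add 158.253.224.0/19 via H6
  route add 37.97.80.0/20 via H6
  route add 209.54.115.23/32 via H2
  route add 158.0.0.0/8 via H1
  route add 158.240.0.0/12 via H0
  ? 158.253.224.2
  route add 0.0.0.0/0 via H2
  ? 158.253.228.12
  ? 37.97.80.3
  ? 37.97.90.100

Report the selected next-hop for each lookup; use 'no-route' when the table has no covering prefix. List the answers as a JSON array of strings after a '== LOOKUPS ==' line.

Trace:
  + 209.54.0.0/17 (H2) depth=17
  + 0.0.0.0/0 (H0) depth=0
  lookup 209.54.0.177: bits 11010001001101100 walk d0:H0→d1:-→d2:-→d3:-→d4:-→d5:-→d6:-→d7:-→d8:-→d9:-→d10:-→d11:-→d12:-→d13:-→d14:-→d15:-→d16:-→d17:H2 -> H2
  + 37.97.86.0/24 (H5) depth=24
  + 209.54.115.23/32 (H1) depth=32
  - 37.97.86.0/24 clear@24
  + 158.253.228.0/23 (H5) depth=23
  lookup 209.54.115.23: bits 11010001001101100111001100010111 walk d0:H0→d1:-→d2:-→d3:-→d4:-→d5:-→d6:-→d7:-→d8:-→d9:-→d10:-→d11:-→d12:-→d13:-→d14:-→d15:-→d16:-→d17:H2→d18:-→d19:-→d20:-→d21:-→d22:-→d23:-→d24:-→d25:-→d26:-→d27:-→d28:-→d29:-→d30:-→d31:-→d32:H1 -> H1
  + 158.253.224.0/19 (H6) depth=19
  + 37.97.80.0/20 (H6) depth=20
  + 209.54.115.23/32 (H2) depth=32
  + 158.0.0.0/8 (H1) depth=8
  + 158.240.0.0/12 (H0) depth=12
  lookup 158.253.224.2: bits 100111101111110111100 walk d0:H0→d1:-→d2:-→d3:-→d4:-→d5:-→d6:-→d7:-→d8:H1→d9:-→d10:-→d11:-→d12:H0→d13:-→d14:-→d15:-→d16:-→d17:-→d18:-→d19:H6→d20:-→d21:- -> H6
  + 0.0.0.0/0 (H2) depth=0
  lookup 158.253.228.12: bits 10011110111111011110010 walk d0:H2→d1:-→d2:-→d3:-→d4:-→d5:-→d6:-→d7:-→d8:H1→d9:-→d10:-→d11:-→d12:H0→d13:-→d14:-→d15:-→d16:-→d17:-→d18:-→d19:H6→d20:-→d21:-→d22:-→d23:H5 -> H5
  lookup 37.97.80.3: bits 001001010110000101010 walk d0:H2→d1:-→d2:-→d3:-→d4:-→d5:-→d6:-→d7:-→d8:-→d9:-→d10:-→d11:-→d12:-→d13:-→d14:-→d15:-→d16:-→d17:-→d18:-→d19:-→d20:H6→d21:- -> H6
  lookup 37.97.90.100: bits 00100101011000010101 walk d0:H2→d1:-→d2:-→d3:-→d4:-→d5:-→d6:-→d7:-→d8:-→d9:-→d10:-→d11:-→d12:-→d13:-→d14:-→d15:-→d16:-→d17:-→d18:-→d19:-→d20:H6 -> H6

== LOOKUPS ==
["H2","H1","H6","H5","H6","H6"]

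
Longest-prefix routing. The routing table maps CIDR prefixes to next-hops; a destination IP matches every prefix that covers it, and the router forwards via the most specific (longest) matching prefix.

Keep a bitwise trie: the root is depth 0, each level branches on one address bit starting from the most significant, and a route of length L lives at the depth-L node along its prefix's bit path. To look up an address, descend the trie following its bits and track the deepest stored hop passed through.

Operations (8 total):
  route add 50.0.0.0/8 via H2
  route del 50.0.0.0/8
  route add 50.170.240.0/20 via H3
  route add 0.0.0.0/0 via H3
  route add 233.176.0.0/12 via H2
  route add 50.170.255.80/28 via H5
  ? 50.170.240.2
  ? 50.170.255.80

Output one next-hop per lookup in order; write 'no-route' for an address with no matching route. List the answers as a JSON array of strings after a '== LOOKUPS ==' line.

Apply in order:
  add 50.0.0.0/8 -> H2 at depth 8
  del 50.0.0.0/8 (clear depth 8)
  add 50.170.240.0/20 -> H3 at depth 20
  add 0.0.0.0/0 -> H3 at depth 0
  add 233.176.0.0/12 -> H2 at depth 12
  add 50.170.255.80/28 -> H5 at depth 28
  ? 50.170.240.2  path d0:H3→d1:-→d2:-→d3:-→d4:-→d5:-→d6:-→d7:-→d8:-→d9:-→d10:-→d11:-→d12:-→d13:-→d14:-→d15:-→d16:-→d17:-→d18:-→d19:-→d20:H3  best=H3
  ? 50.170.255.80  path d0:H3→d1:-→d2:-→d3:-→d4:-→d5:-→d6:-→d7:-→d8:-→d9:-→d10:-→d11:-→d12:-→d13:-→d14:-→d15:-→d16:-→d17:-→d18:-→d19:-→d20:H3→d21:-→d22:-→d23:-→d24:-→d25:-→d26:-→d27:-→d28:H5  best=H5

== LOOKUPS ==
["H3","H5"]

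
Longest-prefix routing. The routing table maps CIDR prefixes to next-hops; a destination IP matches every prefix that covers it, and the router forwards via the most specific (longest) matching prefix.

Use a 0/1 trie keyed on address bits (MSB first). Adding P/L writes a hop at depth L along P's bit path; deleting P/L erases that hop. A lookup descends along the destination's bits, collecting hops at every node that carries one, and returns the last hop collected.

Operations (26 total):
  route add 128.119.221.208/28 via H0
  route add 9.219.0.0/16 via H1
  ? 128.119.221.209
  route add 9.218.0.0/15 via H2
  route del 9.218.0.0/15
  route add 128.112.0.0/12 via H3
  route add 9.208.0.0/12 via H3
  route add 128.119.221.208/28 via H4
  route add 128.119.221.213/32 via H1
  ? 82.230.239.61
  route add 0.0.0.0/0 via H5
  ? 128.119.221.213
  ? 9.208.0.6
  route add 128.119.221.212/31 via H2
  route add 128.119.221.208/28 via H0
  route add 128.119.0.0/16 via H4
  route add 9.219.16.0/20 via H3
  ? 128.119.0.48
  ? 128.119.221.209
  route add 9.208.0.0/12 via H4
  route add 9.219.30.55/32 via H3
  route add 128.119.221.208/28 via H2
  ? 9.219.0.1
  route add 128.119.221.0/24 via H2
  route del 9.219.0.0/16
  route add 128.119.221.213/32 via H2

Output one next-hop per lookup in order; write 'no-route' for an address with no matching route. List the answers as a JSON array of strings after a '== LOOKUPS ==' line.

Apply in order:
  add 128.119.221.208/28 -> H0 at depth 28
  add 9.219.0.0/16 -> H1 at depth 16
  Q 128.119.221.209: descend 1000000001110111110111011101 ; hops seen [H0] ; pick H0
  add 9.218.0.0/15 -> H2 at depth 15
  - 9.218.0.0/15 clear@15
  add 128.112.0.0/12 -> H3 at depth 12
  add 9.208.0.0/12 -> H3 at depth 12
  add 128.119.221.208/28 -> H4 at depth 28
  add 128.119.221.213/32 -> H1 at depth 32
  Q 82.230.239.61: descend 0 ; hops seen [∅] ; pick no-route
  add 0.0.0.0/0 -> H5 at depth 0
  Q 128.119.221.213: descend 10000000011101111101110111010101 ; hops seen [H5,H3,H4,H1] ; pick H1
  Q 9.208.0.6: descend 000010011101 ; hops seen [H5,H3] ; pick H3
  add 128.119.221.212/31 -> H2 at depth 31
  add 128.119.221.208/28 -> H0 at depth 28
  add 128.119.0.0/16 -> H4 at depth 16
  add 9.219.16.0/20 -> H3 at depth 20
  Q 128.119.0.48: descend 1000000001110111 ; hops seen [H5,H3,H4] ; pick H4
  Q 128.119.221.209: descend 10000000011101111101110111010 ; hops seen [H5,H3,H4,H0] ; pick H0
  add 9.208.0.0/12 -> H4 at depth 12
  add 9.219.30.55/32 -> H3 at depth 32
  add 128.119.221.208/28 -> H2 at depth 28
  Q 9.219.0.1: descend 0000100111011011000 ; hops seen [H5,H4,H1] ; pick H1
  add 128.119.221.0/24 -> H2 at depth 24
  - 9.219.0.0/16 clear@16
  add 128.119.221.213/32 -> H2 at depth 32

== LOOKUPS ==
["H0","no-route","H1","H3","H4","H0","H1"]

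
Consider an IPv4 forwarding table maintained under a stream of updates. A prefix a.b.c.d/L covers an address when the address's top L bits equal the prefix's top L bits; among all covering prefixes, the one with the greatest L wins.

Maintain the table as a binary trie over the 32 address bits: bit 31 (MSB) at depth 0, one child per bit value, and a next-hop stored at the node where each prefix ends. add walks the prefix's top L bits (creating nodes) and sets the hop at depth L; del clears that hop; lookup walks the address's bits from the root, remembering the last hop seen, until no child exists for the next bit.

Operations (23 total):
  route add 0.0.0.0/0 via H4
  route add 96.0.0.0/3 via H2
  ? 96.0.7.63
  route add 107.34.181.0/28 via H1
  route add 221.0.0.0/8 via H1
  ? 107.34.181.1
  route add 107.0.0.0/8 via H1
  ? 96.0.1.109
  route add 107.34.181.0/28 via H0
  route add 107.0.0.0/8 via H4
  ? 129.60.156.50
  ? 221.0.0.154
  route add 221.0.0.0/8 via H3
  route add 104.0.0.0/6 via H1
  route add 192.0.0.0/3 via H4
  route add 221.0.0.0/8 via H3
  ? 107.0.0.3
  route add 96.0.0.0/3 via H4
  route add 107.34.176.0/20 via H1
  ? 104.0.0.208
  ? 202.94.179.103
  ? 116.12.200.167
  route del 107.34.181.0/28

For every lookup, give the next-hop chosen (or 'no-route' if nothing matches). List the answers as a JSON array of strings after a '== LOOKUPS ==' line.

Process each operation:
  add 0.0.0.0/0 -> H4 at depth 0
  add 96.0.0.0/3 -> H2 at depth 3
  ? 96.0.7.63  path d0:H4→d1:-→d2:-→d3:H2  best=H2
  add 107.34.181.0/28 -> H1 at depth 28
  add 221.0.0.0/8 -> H1 at depth 8
  ? 107.34.181.1  path d0:H4→d1:-→d2:-→d3:H2→d4:-→d5:-→d6:-→d7:-→d8:-→d9:-→d10:-→d11:-→d12:-→d13:-→d14:-→d15:-→d16:-→d17:-→d18:-→d19:-→d20:-→d21:-→d22:-→d23:-→d24:-→d25:-→d26:-→d27:-→d28:H1  best=H1
  add 107.0.0.0/8 -> H1 at depth 8
  ? 96.0.1.109  path d0:H4→d1:-→d2:-→d3:H2→d4:-  best=H2
  add 107.34.181.0/28 -> H0 at depth 28
  add 107.0.0.0/8 -> H4 at depth 8
  ? 129.60.156.50  path d0:H4→d1:-  best=H4
  ? 221.0.0.154  path d0:H4→d1:-→d2:-→d3:-→d4:-→d5:-→d6:-→d7:-→d8:H1  best=H1
  add 221.0.0.0/8 -> H3 at depth 8
  add 104.0.0.0/6 -> H1 at depth 6
  add 192.0.0.0/3 -> H4 at depth 3
  add 221.0.0.0/8 -> H3 at depth 8
  ? 107.0.0.3  path d0:H4→d1:-→d2:-→d3:H2→d4:-→d5:-→d6:H1→d7:-→d8:H4→d9:-→d10:-  best=H4
  add 96.0.0.0/3 -> H4 at depth 3
  add 107.34.176.0/20 -> H1 at depth 20
  ? 104.0.0.208  path d0:H4→d1:-→d2:-→d3:H4→d4:-→d5:-→d6:H1  best=H1
  ? 202.94.179.103  path d0:H4→d1:-→d2:-→d3:H4  best=H4
  ? 116.12.200.167  path d0:H4→d1:-→d2:-→d3:H4  best=H4
  - 107.34.181.0/28 clear@28

== LOOKUPS ==
["H2","H1","H2","H4","H1","H4","H1","H4","H4"]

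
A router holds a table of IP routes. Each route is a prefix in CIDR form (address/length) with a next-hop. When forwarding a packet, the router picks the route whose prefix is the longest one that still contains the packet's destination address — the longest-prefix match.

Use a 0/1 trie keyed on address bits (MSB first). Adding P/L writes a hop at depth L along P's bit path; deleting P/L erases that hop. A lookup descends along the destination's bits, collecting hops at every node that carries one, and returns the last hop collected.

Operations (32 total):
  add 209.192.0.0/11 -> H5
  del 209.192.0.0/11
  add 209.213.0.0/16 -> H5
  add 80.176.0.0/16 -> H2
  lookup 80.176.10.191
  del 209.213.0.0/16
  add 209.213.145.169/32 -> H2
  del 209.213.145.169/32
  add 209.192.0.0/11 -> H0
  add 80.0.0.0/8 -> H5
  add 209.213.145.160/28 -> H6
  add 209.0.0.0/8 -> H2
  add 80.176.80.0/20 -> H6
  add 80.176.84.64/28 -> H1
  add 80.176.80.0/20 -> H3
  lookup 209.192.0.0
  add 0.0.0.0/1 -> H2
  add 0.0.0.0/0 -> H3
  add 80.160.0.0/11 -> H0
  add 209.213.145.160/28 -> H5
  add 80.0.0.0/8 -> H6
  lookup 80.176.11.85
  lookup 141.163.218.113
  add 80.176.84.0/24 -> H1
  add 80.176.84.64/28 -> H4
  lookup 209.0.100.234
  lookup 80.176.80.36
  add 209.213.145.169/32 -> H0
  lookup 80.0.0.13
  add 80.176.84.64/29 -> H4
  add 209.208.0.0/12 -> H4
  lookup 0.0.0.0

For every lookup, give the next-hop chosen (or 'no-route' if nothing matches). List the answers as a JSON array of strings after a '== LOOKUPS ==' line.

Process each operation:
  + 209.192.0.0/11 (H5) depth=11
  - 209.192.0.0/11 clear@11
  + 209.213.0.0/16 (H5) depth=16
  + 80.176.0.0/16 (H2) depth=16
  ? 80.176.10.191  path d0:-→d1:-→d2:-→d3:-→d4:-→d5:-→d6:-→d7:-→d8:-→d9:-→d10:-→d11:-→d12:-→d13:-→d14:-→d15:-→d16:H2  best=H2
  - 209.213.0.0/16 clear@16
  + 209.213.145.169/32 (H2) depth=32
  - 209.213.145.169/32 clear@32
  + 209.192.0.0/11 (H0) depth=11
  + 80.0.0.0/8 (H5) depth=8
  + 209.213.145.160/28 (H6) depth=28
  + 209.0.0.0/8 (H2) depth=8
  + 80.176.80.0/20 (H6) depth=20
  + 80.176.84.64/28 (H1) depth=28
  + 80.176.80.0/20 (H3) depth=20
  ? 209.192.0.0  path d0:-→d1:-→d2:-→d3:-→d4:-→d5:-→d6:-→d7:-→d8:H2→d9:-→d10:-→d11:H0  best=H0
  + 0.0.0.0/1 (H2) depth=1
  + 0.0.0.0/0 (H3) depth=0
  + 80.160.0.0/11 (H0) depth=11
  + 209.213.145.160/28 (H5) depth=28
  + 80.0.0.0/8 (H6) depth=8
  ? 80.176.11.85  path d0:H3→d1:H2→d2:-→d3:-→d4:-→d5:-→d6:-→d7:-→d8:H6→d9:-→d10:-→d11:H0→d12:-→d13:-→d14:-→d15:-→d16:H2→d17:-  best=H2
  ? 141.163.218.113  path d0:H3→d1:-  best=H3
  + 80.176.84.0/24 (H1) depth=24
  + 80.176.84.64/28 (H4) depth=28
  ? 209.0.100.234  path d0:H3→d1:-→d2:-→d3:-→d4:-→d5:-→d6:-→d7:-→d8:H2  best=H2
  ? 80.176.80.36  path d0:H3→d1:H2→d2:-→d3:-→d4:-→d5:-→d6:-→d7:-→d8:H6→d9:-→d10:-→d11:H0→d12:-→d13:-→d14:-→d15:-→d16:H2→d17:-→d18:-→d19:-→d20:H3→d21:-  best=H3
  + 209.213.145.169/32 (H0) depth=32
  ? 80.0.0.13  path d0:H3→d1:H2→d2:-→d3:-→d4:-→d5:-→d6:-→d7:-→d8:H6  best=H6
  + 80.176.84.64/29 (H4) depth=29
  + 209.208.0.0/12 (H4) depth=12
  ? 0.0.0.0  path d0:H3→d1:H2  best=H2

== LOOKUPS ==
["H2","H0","H2","H3","H2","H3","H6","H2"]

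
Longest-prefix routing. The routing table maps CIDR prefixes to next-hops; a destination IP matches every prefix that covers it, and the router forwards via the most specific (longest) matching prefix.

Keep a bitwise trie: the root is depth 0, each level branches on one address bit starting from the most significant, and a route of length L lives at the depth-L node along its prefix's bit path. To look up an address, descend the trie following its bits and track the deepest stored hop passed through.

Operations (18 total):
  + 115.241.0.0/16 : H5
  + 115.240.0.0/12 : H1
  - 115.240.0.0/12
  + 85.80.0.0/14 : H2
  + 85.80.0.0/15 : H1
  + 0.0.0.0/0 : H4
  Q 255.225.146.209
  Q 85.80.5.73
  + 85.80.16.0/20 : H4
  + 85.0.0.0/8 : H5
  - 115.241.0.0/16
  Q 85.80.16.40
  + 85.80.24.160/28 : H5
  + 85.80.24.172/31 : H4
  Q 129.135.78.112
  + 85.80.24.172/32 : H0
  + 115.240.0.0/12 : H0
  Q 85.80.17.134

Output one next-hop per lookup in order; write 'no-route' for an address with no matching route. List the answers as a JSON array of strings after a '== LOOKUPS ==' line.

Apply in order:
  add 115.241.0.0/16 -> H5 at depth 16
  add 115.240.0.0/12 -> H1 at depth 12
  - 115.240.0.0/12 clear@12
  add 85.80.0.0/14 -> H2 at depth 14
  add 85.80.0.0/15 -> H1 at depth 15
  add 0.0.0.0/0 -> H4 at depth 0
  Q 255.225.146.209: descend ε ; hops seen [H4] ; pick H4
  Q 85.80.5.73: descend 010101010101000 ; hops seen [H4,H2,H1] ; pick H1
  add 85.80.16.0/20 -> H4 at depth 20
  add 85.0.0.0/8 -> H5 at depth 8
  - 115.241.0.0/16 clear@16
  Q 85.80.16.40: descend 01010101010100000001 ; hops seen [H4,H5,H2,H1,H4] ; pick H4
  add 85.80.24.160/28 -> H5 at depth 28
  add 85.80.24.172/31 -> H4 at depth 31
  Q 129.135.78.112: descend ε ; hops seen [H4] ; pick H4
  add 85.80.24.172/32 -> H0 at depth 32
  add 115.240.0.0/12 -> H0 at depth 12
  Q 85.80.17.134: descend 01010101010100000001 ; hops seen [H4,H5,H2,H1,H4] ; pick H4

== LOOKUPS ==
["H4","H1","H4","H4","H4"]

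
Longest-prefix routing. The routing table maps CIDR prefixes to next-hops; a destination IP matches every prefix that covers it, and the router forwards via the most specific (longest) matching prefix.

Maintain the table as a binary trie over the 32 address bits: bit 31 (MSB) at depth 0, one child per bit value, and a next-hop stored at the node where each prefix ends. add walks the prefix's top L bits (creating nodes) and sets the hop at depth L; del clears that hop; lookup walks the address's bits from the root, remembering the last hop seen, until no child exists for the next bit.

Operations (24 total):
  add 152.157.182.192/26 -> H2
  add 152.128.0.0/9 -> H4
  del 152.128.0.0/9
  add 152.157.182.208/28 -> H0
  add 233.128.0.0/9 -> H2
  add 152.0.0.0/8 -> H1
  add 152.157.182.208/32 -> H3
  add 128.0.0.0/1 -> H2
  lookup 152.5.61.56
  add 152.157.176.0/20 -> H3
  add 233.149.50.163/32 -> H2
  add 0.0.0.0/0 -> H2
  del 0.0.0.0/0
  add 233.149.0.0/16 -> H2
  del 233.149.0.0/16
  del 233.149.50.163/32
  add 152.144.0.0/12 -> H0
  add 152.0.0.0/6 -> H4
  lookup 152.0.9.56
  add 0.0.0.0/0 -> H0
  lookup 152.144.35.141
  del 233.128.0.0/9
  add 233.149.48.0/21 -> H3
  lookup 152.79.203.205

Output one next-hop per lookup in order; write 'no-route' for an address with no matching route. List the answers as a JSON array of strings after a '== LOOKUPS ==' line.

Process each operation:
  add 152.157.182.192/26 -> H2 at depth 26
  add 152.128.0.0/9 -> H4 at depth 9
  - 152.128.0.0/9 clear@9
  add 152.157.182.208/28 -> H0 at depth 28
  add 233.128.0.0/9 -> H2 at depth 9
  add 152.0.0.0/8 -> H1 at depth 8
  add 152.157.182.208/32 -> H3 at depth 32
  add 128.0.0.0/1 -> H2 at depth 1
  lookup 152.5.61.56: bits 10011000 walk d0:-→d1:H2→d2:-→d3:-→d4:-→d5:-→d6:-→d7:-→d8:H1 -> H1
  add 152.157.176.0/20 -> H3 at depth 20
  add 233.149.50.163/32 -> H2 at depth 32
  add 0.0.0.0/0 -> H2 at depth 0
  - 0.0.0.0/0 clear@0
  add 233.149.0.0/16 -> H2 at depth 16
  - 233.149.0.0/16 clear@16
  - 233.149.50.163/32 clear@32
  add 152.144.0.0/12 -> H0 at depth 12
  add 152.0.0.0/6 -> H4 at depth 6
  lookup 152.0.9.56: bits 10011000 walk d0:-→d1:H2→d2:-→d3:-→d4:-→d5:-→d6:H4→d7:-→d8:H1 -> H1
  add 0.0.0.0/0 -> H0 at depth 0
  lookup 152.144.35.141: bits 100110001001 walk d0:H0→d1:H2→d2:-→d3:-→d4:-→d5:-→d6:H4→d7:-→d8:H1→d9:-→d10:-→d11:-→d12:H0 -> H0
  - 233.128.0.0/9 clear@9
  add 233.149.48.0/21 -> H3 at depth 21
  lookup 152.79.203.205: bits 10011000 walk d0:H0→d1:H2→d2:-→d3:-→d4:-→d5:-→d6:H4→d7:-→d8:H1 -> H1

== LOOKUPS ==
["H1","H1","H0","H1"]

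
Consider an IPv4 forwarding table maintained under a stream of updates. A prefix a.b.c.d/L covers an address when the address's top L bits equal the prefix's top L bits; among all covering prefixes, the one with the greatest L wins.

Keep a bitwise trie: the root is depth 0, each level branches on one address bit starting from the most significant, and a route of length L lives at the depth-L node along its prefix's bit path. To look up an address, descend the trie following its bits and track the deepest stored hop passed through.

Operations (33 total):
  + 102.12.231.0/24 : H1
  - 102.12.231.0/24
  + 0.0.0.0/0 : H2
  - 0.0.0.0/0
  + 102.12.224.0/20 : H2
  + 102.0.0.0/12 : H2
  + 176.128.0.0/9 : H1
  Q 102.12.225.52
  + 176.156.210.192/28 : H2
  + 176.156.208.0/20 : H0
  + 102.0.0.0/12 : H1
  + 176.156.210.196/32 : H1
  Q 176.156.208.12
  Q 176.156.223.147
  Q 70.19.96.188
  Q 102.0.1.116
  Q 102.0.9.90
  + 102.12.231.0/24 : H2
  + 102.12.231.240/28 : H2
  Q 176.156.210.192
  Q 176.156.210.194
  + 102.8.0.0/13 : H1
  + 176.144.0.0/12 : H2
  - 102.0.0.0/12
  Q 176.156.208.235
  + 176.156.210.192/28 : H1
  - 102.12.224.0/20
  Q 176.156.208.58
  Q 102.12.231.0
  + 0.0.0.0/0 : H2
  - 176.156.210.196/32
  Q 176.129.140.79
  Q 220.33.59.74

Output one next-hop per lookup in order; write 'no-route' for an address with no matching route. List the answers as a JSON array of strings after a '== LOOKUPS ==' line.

Process each operation:
  + 102.12.231.0/24 (H1) depth=24
  - 102.12.231.0/24 clear@24
  + 0.0.0.0/0 (H2) depth=0
  - 0.0.0.0/0 clear@0
  + 102.12.224.0/20 (H2) depth=20
  + 102.0.0.0/12 (H2) depth=12
  + 176.128.0.0/9 (H1) depth=9
  Q 102.12.225.52: descend 011001100000110011100 ; hops seen [H2,H2] ; pick H2
  + 176.156.210.192/28 (H2) depth=28
  + 176.156.208.0/20 (H0) depth=20
  + 102.0.0.0/12 (H1) depth=12
  + 176.156.210.196/32 (H1) depth=32
  Q 176.156.208.12: descend 1011000010011100110100 ; hops seen [H1,H0] ; pick H0
  Q 176.156.223.147: descend 10110000100111001101 ; hops seen [H1,H0] ; pick H0
  Q 70.19.96.188: descend 01 ; hops seen [∅] ; pick no-route
  Q 102.0.1.116: descend 011001100000 ; hops seen [H1] ; pick H1
  Q 102.0.9.90: descend 011001100000 ; hops seen [H1] ; pick H1
  + 102.12.231.0/24 (H2) depth=24
  + 102.12.231.240/28 (H2) depth=28
  Q 176.156.210.192: descend 10110000100111001101001011000 ; hops seen [H1,H0,H2] ; pick H2
  Q 176.156.210.194: descend 10110000100111001101001011000 ; hops seen [H1,H0,H2] ; pick H2
  + 102.8.0.0/13 (H1) depth=13
  + 176.144.0.0/12 (H2) depth=12
  - 102.0.0.0/12 clear@12
  Q 176.156.208.235: descend 1011000010011100110100 ; hops seen [H1,H2,H0] ; pick H0
  + 176.156.210.192/28 (H1) depth=28
  - 102.12.224.0/20 clear@20
  Q 176.156.208.58: descend 1011000010011100110100 ; hops seen [H1,H2,H0] ; pick H0
  Q 102.12.231.0: descend 011001100000110011100111 ; hops seen [H1,H2] ; pick H2
  + 0.0.0.0/0 (H2) depth=0
  - 176.156.210.196/32 clear@32
  Q 176.129.140.79: descend 10110000100 ; hops seen [H2,H1] ; pick H1
  Q 220.33.59.74: descend 1 ; hops seen [H2] ; pick H2

== LOOKUPS ==
["H2","H0","H0","no-route","H1","H1","H2","H2","H0","H0","H2","H1","H2"]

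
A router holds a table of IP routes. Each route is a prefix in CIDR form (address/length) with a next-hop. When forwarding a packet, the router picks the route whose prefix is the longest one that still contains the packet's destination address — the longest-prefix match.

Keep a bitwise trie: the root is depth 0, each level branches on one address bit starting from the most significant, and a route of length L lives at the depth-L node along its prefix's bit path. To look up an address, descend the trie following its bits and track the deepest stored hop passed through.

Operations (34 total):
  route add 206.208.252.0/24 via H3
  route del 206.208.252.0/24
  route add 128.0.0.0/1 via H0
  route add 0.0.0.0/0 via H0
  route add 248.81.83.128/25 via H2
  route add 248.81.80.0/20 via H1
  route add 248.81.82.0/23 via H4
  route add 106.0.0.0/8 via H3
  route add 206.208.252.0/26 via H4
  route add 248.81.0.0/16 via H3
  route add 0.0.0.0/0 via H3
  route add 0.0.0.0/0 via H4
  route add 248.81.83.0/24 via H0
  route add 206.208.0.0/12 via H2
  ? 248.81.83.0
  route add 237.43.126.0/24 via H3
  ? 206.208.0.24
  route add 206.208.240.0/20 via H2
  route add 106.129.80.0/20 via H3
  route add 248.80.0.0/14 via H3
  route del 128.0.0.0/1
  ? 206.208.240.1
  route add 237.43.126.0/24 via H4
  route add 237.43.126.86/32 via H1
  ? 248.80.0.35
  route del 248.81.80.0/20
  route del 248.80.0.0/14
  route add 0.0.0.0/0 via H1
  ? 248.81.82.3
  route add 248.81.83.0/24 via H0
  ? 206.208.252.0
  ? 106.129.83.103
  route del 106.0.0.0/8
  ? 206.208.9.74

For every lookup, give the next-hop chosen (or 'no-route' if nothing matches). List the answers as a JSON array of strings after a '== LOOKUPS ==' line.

Process each operation:
  add 206.208.252.0/24 -> H3 at depth 24
  - 206.208.252.0/24 clear@24
  add 128.0.0.0/1 -> H0 at depth 1
  add 0.0.0.0/0 -> H0 at depth 0
  add 248.81.83.128/25 -> H2 at depth 25
  add 248.81.80.0/20 -> H1 at depth 20
  add 248.81.82.0/23 -> H4 at depth 23
  add 106.0.0.0/8 -> H3 at depth 8
  add 206.208.252.0/26 -> H4 at depth 26
  add 248.81.0.0/16 -> H3 at depth 16
  add 0.0.0.0/0 -> H3 at depth 0
  add 0.0.0.0/0 -> H4 at depth 0
  add 248.81.83.0/24 -> H0 at depth 24
  add 206.208.0.0/12 -> H2 at depth 12
  ? 248.81.83.0  path d0:H4→d1:H0→d2:-→d3:-→d4:-→d5:-→d6:-→d7:-→d8:-→d9:-→d10:-→d11:-→d12:-→d13:-→d14:-→d15:-→d16:H3→d17:-→d18:-→d19:-→d20:H1→d21:-→d22:-→d23:H4→d24:H0  best=H0
  add 237.43.126.0/24 -> H3 at depth 24
  ? 206.208.0.24  path d0:H4→d1:H0→d2:-→d3:-→d4:-→d5:-→d6:-→d7:-→d8:-→d9:-→d10:-→d11:-→d12:H2→d13:-→d14:-→d15:-→d16:-  best=H2
  add 206.208.240.0/20 -> H2 at depth 20
  add 106.129.80.0/20 -> H3 at depth 20
  add 248.80.0.0/14 -> H3 at depth 14
  - 128.0.0.0/1 clear@1
  ? 206.208.240.1  path d0:H4→d1:-→d2:-→d3:-→d4:-→d5:-→d6:-→d7:-→d8:-→d9:-→d10:-→d11:-→d12:H2→d13:-→d14:-→d15:-→d16:-→d17:-→d18:-→d19:-→d20:H2  best=H2
  add 237.43.126.0/24 -> H4 at depth 24
  add 237.43.126.86/32 -> H1 at depth 32
  ? 248.80.0.35  path d0:H4→d1:-→d2:-→d3:-→d4:-→d5:-→d6:-→d7:-→d8:-→d9:-→d10:-→d11:-→d12:-→d13:-→d14:H3→d15:-  best=H3
  - 248.81.80.0/20 clear@20
  - 248.80.0.0/14 clear@14
  add 0.0.0.0/0 -> H1 at depth 0
  ? 248.81.82.3  path d0:H1→d1:-→d2:-→d3:-→d4:-→d5:-→d6:-→d7:-→d8:-→d9:-→d10:-→d11:-→d12:-→d13:-→d14:-→d15:-→d16:H3→d17:-→d18:-→d19:-→d20:-→d21:-→d22:-→d23:H4  best=H4
  add 248.81.83.0/24 -> H0 at depth 24
  ? 206.208.252.0  path d0:H1→d1:-→d2:-→d3:-→d4:-→d5:-→d6:-→d7:-→d8:-→d9:-→d10:-→d11:-→d12:H2→d13:-→d14:-→d15:-→d16:-→d17:-→d18:-→d19:-→d20:H2→d21:-→d22:-→d23:-→d24:-→d25:-→d26:H4  best=H4
  ? 106.129.83.103  path d0:H1→d1:-→d2:-→d3:-→d4:-→d5:-→d6:-→d7:-→d8:H3→d9:-→d10:-→d11:-→d12:-→d13:-→d14:-→d15:-→d16:-→d17:-→d18:-→d19:-→d20:H3  best=H3
  - 106.0.0.0/8 clear@8
  ? 206.208.9.74  path d0:H1→d1:-→d2:-→d3:-→d4:-→d5:-→d6:-→d7:-→d8:-→d9:-→d10:-→d11:-→d12:H2→d13:-→d14:-→d15:-→d16:-  best=H2

== LOOKUPS ==
["H0","H2","H2","H3","H4","H4","H3","H2"]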